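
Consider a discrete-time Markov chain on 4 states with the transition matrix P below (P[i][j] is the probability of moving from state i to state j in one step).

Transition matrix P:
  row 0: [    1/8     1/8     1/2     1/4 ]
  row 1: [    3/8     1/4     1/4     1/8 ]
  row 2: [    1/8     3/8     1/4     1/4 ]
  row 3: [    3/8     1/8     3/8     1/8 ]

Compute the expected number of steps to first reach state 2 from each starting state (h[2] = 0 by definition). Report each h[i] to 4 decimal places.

First-step conditioning: h[2] = 0; for i ≠ 2, h[i] = 1 + Σ_k P[i][k]·h[k].
  h[0] = 1 + 1/8·h[0] + 1/8·h[1] + 1/4·h[3]
  h[1] = 1 + 3/8·h[0] + 1/4·h[1] + 1/8·h[3]
  h[3] = 1 + 3/8·h[0] + 1/8·h[1] + 1/8·h[3]
Solving the 3×3 linear system over states ≠ 2 gives exactly h = [504/221, 640/221, 0, 560/221] (h[2] = 0 is the target).

h = [2.2805, 2.8959, 0.0000, 2.5339]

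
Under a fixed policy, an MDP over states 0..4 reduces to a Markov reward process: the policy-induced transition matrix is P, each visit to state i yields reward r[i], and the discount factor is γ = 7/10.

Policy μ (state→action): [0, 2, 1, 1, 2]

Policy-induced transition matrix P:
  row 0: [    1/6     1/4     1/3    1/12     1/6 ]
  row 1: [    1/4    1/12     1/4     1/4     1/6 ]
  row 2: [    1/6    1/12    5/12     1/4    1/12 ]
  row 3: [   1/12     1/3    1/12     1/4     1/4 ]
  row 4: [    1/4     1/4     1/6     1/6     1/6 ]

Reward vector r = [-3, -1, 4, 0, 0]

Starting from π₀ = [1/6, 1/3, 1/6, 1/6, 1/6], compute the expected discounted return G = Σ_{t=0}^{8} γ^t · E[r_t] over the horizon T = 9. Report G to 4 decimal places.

G = 0.4643

t=0: π = [0.1667, 0.3333, 0.1667, 0.1667, 0.1667], E[r] = -0.1667, γ^t·E[r] = -0.166667, running G = -0.166667
t=1: π = [0.1944, 0.1806, 0.2500, 0.2083, 0.1667], E[r] = 0.2361, γ^t·E[r] = 0.165278, running G = -0.001389
t=2: π = [0.1782, 0.1956, 0.2593, 0.2037, 0.1632], E[r] = 0.3067, γ^t·E[r] = 0.150289, running G = 0.148900
t=3: π = [0.1796, 0.1912, 0.2605, 0.2067, 0.1620], E[r] = 0.3121, γ^t·E[r] = 0.107055, running G = 0.255956
t=4: π = [0.1789, 0.1919, 0.2604, 0.2066, 0.1622], E[r] = 0.3132, γ^t·E[r] = 0.075189, running G = 0.331145
t=5: π = [0.1790, 0.1918, 0.2604, 0.2067, 0.1622], E[r] = 0.3128, γ^t·E[r] = 0.052567, running G = 0.383712
t=6: π = [0.1789, 0.1919, 0.2603, 0.2067, 0.1622], E[r] = 0.3127, γ^t·E[r] = 0.036789, running G = 0.420501
t=7: π = [0.1789, 0.1919, 0.2603, 0.2067, 0.1622], E[r] = 0.3127, γ^t·E[r] = 0.025750, running G = 0.446252
t=8: π = [0.1789, 0.1919, 0.2603, 0.2067, 0.1622], E[r] = 0.3127, γ^t·E[r] = 0.018025, running G = 0.464277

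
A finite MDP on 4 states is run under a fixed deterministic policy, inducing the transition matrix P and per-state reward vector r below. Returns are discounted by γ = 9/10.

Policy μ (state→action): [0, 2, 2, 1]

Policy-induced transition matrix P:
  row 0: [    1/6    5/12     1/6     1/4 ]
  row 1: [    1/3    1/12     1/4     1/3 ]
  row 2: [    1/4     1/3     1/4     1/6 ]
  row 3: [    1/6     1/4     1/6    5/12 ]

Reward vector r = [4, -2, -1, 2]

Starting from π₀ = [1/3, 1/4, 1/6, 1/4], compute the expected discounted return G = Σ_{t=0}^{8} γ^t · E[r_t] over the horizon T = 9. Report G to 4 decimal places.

G = 5.1817

t=0: π = [0.3333, 0.2500, 0.1667, 0.2500], E[r] = 1.1667, γ^t·E[r] = 1.166667, running G = 1.166667
t=1: π = [0.2222, 0.2778, 0.2014, 0.2986], E[r] = 0.7292, γ^t·E[r] = 0.656250, running G = 1.822917
t=2: π = [0.2297, 0.2575, 0.2066, 0.3061], E[r] = 0.8096, γ^t·E[r] = 0.655781, running G = 2.478698
t=3: π = [0.2268, 0.2626, 0.2053, 0.3053], E[r] = 0.7872, γ^t·E[r] = 0.573891, running G = 3.052589
t=4: π = [0.2275, 0.2611, 0.2057, 0.3056], E[r] = 0.7935, γ^t·E[r] = 0.520623, running G = 3.573211
t=5: π = [0.2273, 0.2615, 0.2056, 0.3056], E[r] = 0.7918, γ^t·E[r] = 0.467554, running G = 4.040765
t=6: π = [0.2274, 0.2614, 0.2056, 0.3056], E[r] = 0.7923, γ^t·E[r] = 0.421050, running G = 4.461816
t=7: π = [0.2274, 0.2615, 0.2056, 0.3056], E[r] = 0.7922, γ^t·E[r] = 0.378883, running G = 4.840699
t=8: π = [0.2274, 0.2615, 0.2056, 0.3056], E[r] = 0.7922, γ^t·E[r] = 0.341010, running G = 5.181709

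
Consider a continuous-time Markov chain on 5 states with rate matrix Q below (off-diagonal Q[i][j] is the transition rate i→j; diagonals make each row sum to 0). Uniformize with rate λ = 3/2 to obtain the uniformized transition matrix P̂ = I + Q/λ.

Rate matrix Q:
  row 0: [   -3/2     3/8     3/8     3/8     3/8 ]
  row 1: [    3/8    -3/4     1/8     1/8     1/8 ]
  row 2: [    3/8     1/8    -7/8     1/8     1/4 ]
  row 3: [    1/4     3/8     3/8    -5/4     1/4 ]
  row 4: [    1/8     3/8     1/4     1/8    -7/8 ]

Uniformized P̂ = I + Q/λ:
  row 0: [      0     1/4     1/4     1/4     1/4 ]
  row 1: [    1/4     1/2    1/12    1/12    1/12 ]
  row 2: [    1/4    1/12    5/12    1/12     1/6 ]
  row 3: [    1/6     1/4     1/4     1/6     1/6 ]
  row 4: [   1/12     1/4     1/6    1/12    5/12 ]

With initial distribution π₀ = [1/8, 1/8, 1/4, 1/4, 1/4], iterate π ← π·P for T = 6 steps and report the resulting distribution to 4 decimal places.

π = [0.1641, 0.2837, 0.2225, 0.1207, 0.2091]

t=0: π = [0.1250, 0.1250, 0.2500, 0.2500, 0.2500]
t=1: π = [0.1563, 0.2396, 0.2500, 0.1250, 0.2292]
t=2: π = [0.1623, 0.2682, 0.2326, 0.1198, 0.2170]
t=3: π = [0.1633, 0.2783, 0.2260, 0.1204, 0.2121]
t=4: π = [0.1638, 0.2819, 0.2236, 0.1206, 0.2101]
t=5: π = [0.1640, 0.2832, 0.2228, 0.1207, 0.2094]
t=6: π = [0.1641, 0.2837, 0.2225, 0.1207, 0.2091]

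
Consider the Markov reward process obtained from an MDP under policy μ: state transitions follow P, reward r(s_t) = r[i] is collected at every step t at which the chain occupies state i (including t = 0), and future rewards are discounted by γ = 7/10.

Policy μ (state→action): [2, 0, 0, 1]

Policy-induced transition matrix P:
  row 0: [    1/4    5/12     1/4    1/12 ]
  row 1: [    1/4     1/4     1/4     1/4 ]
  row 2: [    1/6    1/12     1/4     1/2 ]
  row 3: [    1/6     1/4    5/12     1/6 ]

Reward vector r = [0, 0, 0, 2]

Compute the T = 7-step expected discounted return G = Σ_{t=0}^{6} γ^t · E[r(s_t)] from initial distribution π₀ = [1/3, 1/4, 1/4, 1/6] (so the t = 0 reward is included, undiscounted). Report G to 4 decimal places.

G = 1.3955

t=0: π = [0.3333, 0.2500, 0.2500, 0.1667], E[r] = 0.3333, γ^t·E[r] = 0.333333, running G = 0.333333
t=1: π = [0.2153, 0.2639, 0.2778, 0.2431], E[r] = 0.4861, γ^t·E[r] = 0.340278, running G = 0.673611
t=2: π = [0.2066, 0.2396, 0.2905, 0.2633], E[r] = 0.5266, γ^t·E[r] = 0.258044, running G = 0.931655
t=3: π = [0.2038, 0.2360, 0.2939, 0.2663], E[r] = 0.5325, γ^t·E[r] = 0.182649, running G = 1.114304
t=4: π = [0.2033, 0.2350, 0.2944, 0.2673], E[r] = 0.5346, γ^t·E[r] = 0.128362, running G = 1.242666
t=5: π = [0.2032, 0.2348, 0.2946, 0.2674], E[r] = 0.5349, γ^t·E[r] = 0.089894, running G = 1.332560
t=6: π = [0.2032, 0.2348, 0.2946, 0.2675], E[r] = 0.5350, γ^t·E[r] = 0.062939, running G = 1.395499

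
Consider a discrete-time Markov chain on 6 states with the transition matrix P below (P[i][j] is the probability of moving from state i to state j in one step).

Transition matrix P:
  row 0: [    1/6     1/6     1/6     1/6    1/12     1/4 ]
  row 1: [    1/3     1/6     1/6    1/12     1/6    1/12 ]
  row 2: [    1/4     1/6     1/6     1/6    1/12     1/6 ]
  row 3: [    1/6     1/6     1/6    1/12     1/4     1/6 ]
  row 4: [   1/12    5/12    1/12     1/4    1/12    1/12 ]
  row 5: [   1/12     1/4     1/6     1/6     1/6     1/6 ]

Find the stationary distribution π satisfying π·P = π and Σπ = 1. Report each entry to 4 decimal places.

Balance equations π_j = Σ_i π_i·P[i][j]:
  π_0 = 1/6·π_0 + 1/3·π_1 + 1/4·π_2 + 1/6·π_3 + 1/12·π_4 + 1/12·π_5
  π_1 = 1/6·π_0 + 1/6·π_1 + 1/6·π_2 + 1/6·π_3 + 5/12·π_4 + 1/4·π_5
  π_2 = 1/6·π_0 + 1/6·π_1 + 1/6·π_2 + 1/6·π_3 + 1/12·π_4 + 1/6·π_5
  π_3 = 1/6·π_0 + 1/12·π_1 + 1/6·π_2 + 1/12·π_3 + 1/4·π_4 + 1/6·π_5
  π_4 = 1/12·π_0 + 1/6·π_1 + 1/12·π_2 + 1/4·π_3 + 1/12·π_4 + 1/6·π_5
  normalize: π_0 + π_1 + π_2 + π_3 + π_4 + π_5 = 1
Solving the linear system gives exactly π = [55681/291589, 62425/291589, 45230/291589, 43167/291589, 40418/291589, 44668/291589].

π = [0.1910, 0.2141, 0.1551, 0.1480, 0.1386, 0.1532]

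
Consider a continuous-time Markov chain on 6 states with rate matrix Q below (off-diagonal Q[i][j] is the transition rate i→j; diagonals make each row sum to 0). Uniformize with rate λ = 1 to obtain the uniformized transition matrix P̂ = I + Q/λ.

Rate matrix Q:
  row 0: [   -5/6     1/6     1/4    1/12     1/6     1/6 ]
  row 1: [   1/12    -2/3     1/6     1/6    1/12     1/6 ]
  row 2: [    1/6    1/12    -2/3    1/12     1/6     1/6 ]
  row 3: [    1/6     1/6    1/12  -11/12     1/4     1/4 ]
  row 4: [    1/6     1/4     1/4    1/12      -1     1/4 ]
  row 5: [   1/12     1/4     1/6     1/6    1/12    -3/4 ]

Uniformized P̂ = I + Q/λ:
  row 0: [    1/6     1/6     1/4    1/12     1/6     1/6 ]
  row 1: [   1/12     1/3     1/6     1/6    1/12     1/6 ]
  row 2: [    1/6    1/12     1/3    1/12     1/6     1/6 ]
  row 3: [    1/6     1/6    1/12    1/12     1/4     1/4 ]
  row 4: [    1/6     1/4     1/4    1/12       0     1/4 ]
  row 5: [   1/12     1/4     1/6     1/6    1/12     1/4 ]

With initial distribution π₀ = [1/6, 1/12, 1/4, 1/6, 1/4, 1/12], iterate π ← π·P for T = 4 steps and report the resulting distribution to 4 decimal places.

π = [0.1322, 0.2108, 0.2139, 0.1178, 0.1217, 0.2036]

t=0: π = [0.1667, 0.0833, 0.2500, 0.1667, 0.2500, 0.0833]
t=1: π = [0.1528, 0.1875, 0.2292, 0.0972, 0.1250, 0.2083]
t=2: π = [0.1337, 0.2066, 0.2199, 0.1163, 0.1209, 0.2025]
t=3: π = [0.1326, 0.2097, 0.2148, 0.1174, 0.1221, 0.2033]
t=4: π = [0.1322, 0.2108, 0.2139, 0.1178, 0.1217, 0.2036]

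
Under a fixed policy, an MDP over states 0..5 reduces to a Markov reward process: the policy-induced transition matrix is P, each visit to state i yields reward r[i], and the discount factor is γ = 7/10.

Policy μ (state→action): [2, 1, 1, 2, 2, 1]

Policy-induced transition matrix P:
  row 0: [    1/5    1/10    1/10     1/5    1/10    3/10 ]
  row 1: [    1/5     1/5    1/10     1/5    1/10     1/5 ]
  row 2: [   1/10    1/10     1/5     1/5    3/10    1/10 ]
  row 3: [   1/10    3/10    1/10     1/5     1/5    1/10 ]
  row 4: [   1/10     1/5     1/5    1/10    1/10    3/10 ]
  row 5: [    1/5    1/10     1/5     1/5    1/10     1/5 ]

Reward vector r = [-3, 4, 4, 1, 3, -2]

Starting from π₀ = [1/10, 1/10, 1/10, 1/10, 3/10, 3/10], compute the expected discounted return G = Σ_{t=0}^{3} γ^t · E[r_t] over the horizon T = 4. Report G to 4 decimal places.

t=0: π = [0.1000, 0.1000, 0.1000, 0.1000, 0.3000, 0.3000], E[r] = 0.9000, γ^t·E[r] = 0.900000, running G = 0.900000
t=1: π = [0.1500, 0.1600, 0.1700, 0.1700, 0.1300, 0.2200], E[r] = 0.9900, γ^t·E[r] = 0.693000, running G = 1.593000
t=2: π = [0.1530, 0.1630, 0.1520, 0.1870, 0.1510, 0.1940], E[r] = 1.0530, γ^t·E[r] = 0.515970, running G = 2.108970
t=3: π = [0.1510, 0.1688, 0.1497, 0.1849, 0.1491, 0.1965], E[r] = 1.0602, γ^t·E[r] = 0.363649, running G = 2.472619

G = 2.4726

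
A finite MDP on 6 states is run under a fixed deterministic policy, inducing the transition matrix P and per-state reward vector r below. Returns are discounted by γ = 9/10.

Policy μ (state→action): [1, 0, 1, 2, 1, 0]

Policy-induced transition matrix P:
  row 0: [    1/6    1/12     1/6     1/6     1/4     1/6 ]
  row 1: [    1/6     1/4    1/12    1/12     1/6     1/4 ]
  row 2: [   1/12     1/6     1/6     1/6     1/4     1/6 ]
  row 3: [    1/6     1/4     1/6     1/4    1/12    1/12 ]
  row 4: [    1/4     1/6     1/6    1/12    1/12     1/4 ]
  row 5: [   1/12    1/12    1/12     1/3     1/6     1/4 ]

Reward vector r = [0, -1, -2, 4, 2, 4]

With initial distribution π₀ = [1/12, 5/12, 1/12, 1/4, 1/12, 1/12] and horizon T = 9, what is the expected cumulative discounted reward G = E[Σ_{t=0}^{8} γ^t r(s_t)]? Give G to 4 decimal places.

t=0: π = [0.0833, 0.4167, 0.0833, 0.2500, 0.0833, 0.0833], E[r] = 0.9167, γ^t·E[r] = 0.916667, running G = 0.916667
t=1: π = [0.1597, 0.2083, 0.1250, 0.1597, 0.1528, 0.1944], E[r] = 1.2639, γ^t·E[r] = 1.137500, running G = 2.054167
t=2: π = [0.1528, 0.1678, 0.1331, 0.1823, 0.1644, 0.1997], E[r] = 1.4225, γ^t·E[r] = 1.152188, running G = 3.206354
t=3: π = [0.1526, 0.1665, 0.1360, 0.1875, 0.1616, 0.1958], E[r] = 1.4176, γ^t·E[r] = 1.033453, running G = 4.239807
t=4: π = [0.1525, 0.1671, 0.1365, 0.1876, 0.1616, 0.1947], E[r] = 1.4123, γ^t·E[r] = 0.926622, running G = 5.166429
t=5: π = [0.1525, 0.1673, 0.1365, 0.1874, 0.1616, 0.1947], E[r] = 1.4110, γ^t·E[r] = 0.833183, running G = 5.999612
t=6: π = [0.1525, 0.1673, 0.1365, 0.1873, 0.1617, 0.1947], E[r] = 1.4110, γ^t·E[r] = 0.749883, running G = 6.749495
t=7: π = [0.1525, 0.1673, 0.1365, 0.1873, 0.1617, 0.1947], E[r] = 1.4111, γ^t·E[r] = 0.674915, running G = 7.424410
t=8: π = [0.1525, 0.1673, 0.1365, 0.1873, 0.1617, 0.1947], E[r] = 1.4111, γ^t·E[r] = 0.607427, running G = 8.031837

G = 8.0318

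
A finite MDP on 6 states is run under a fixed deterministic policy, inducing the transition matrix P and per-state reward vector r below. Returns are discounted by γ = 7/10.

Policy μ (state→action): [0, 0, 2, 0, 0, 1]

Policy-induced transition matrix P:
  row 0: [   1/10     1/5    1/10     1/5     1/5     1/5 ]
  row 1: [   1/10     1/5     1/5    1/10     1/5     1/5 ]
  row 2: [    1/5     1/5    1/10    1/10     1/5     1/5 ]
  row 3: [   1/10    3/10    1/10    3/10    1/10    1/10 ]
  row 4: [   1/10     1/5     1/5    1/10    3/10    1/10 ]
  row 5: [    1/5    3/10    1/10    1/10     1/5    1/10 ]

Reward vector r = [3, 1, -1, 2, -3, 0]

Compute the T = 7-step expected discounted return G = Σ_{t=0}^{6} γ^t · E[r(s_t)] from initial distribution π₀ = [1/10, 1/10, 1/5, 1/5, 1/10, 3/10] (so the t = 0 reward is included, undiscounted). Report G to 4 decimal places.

G = 0.7062

t=0: π = [0.1000, 0.1000, 0.2000, 0.2000, 0.1000, 0.3000], E[r] = 0.3000, γ^t·E[r] = 0.300000, running G = 0.300000
t=1: π = [0.1500, 0.2500, 0.1200, 0.1500, 0.1900, 0.1400], E[r] = 0.3100, γ^t·E[r] = 0.217000, running G = 0.517000
t=2: π = [0.1260, 0.2290, 0.1440, 0.1450, 0.2040, 0.1520], E[r] = 0.1410, γ^t·E[r] = 0.069090, running G = 0.586090
t=3: π = [0.1296, 0.2297, 0.1433, 0.1416, 0.2059, 0.1499], E[r] = 0.1407, γ^t·E[r] = 0.048260, running G = 0.634350
t=4: π = [0.1293, 0.2292, 0.1436, 0.1413, 0.2064, 0.1503], E[r] = 0.1368, γ^t·E[r] = 0.032850, running G = 0.667201
t=5: π = [0.1294, 0.2292, 0.1436, 0.1412, 0.2065, 0.1502], E[r] = 0.1366, γ^t·E[r] = 0.022954, running G = 0.690154
t=6: π = [0.1294, 0.2291, 0.1436, 0.1412, 0.2065, 0.1502], E[r] = 0.1365, γ^t·E[r] = 0.016054, running G = 0.706208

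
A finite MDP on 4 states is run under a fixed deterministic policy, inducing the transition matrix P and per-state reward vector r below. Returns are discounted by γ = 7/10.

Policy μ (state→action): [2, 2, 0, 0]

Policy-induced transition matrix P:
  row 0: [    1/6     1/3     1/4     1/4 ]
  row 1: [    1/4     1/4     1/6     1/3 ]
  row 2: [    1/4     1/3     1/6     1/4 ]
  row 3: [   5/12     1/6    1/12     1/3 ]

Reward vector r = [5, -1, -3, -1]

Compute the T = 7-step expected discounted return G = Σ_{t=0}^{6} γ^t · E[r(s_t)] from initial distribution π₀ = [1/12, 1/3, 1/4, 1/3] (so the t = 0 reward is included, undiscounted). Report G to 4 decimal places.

t=0: π = [0.0833, 0.3333, 0.2500, 0.3333], E[r] = -1.0000, γ^t·E[r] = -1.000000, running G = -1.000000
t=1: π = [0.2986, 0.2500, 0.1458, 0.3056], E[r] = 0.5000, γ^t·E[r] = 0.350000, running G = -0.650000
t=2: π = [0.2760, 0.2616, 0.1661, 0.2963], E[r] = 0.3241, γ^t·E[r] = 0.158796, running G = -0.491204
t=3: π = [0.2764, 0.2622, 0.1650, 0.2965], E[r] = 0.3283, γ^t·E[r] = 0.112613, running G = -0.378591
t=4: π = [0.2764, 0.2621, 0.1650, 0.2966], E[r] = 0.3283, γ^t·E[r] = 0.078829, running G = -0.299762
t=5: π = [0.2764, 0.2621, 0.1650, 0.2966], E[r] = 0.3284, γ^t·E[r] = 0.055193, running G = -0.244569
t=6: π = [0.2764, 0.2621, 0.1650, 0.2966], E[r] = 0.3284, γ^t·E[r] = 0.038634, running G = -0.205935

G = -0.2059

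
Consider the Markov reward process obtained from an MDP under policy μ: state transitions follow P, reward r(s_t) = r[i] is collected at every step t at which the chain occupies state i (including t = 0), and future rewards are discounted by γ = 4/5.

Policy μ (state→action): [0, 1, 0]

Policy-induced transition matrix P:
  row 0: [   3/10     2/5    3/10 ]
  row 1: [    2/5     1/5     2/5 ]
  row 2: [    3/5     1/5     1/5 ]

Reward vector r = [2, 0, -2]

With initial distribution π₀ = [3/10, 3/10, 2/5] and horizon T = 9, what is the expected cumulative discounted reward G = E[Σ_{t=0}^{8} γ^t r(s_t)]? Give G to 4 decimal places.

G = 0.6552

t=0: π = [0.3000, 0.3000, 0.4000], E[r] = -0.2000, γ^t·E[r] = -0.200000, running G = -0.200000
t=1: π = [0.4500, 0.2600, 0.2900], E[r] = 0.3200, γ^t·E[r] = 0.256000, running G = 0.056000
t=2: π = [0.4130, 0.2900, 0.2970], E[r] = 0.2320, γ^t·E[r] = 0.148480, running G = 0.204480
t=3: π = [0.4181, 0.2826, 0.2993], E[r] = 0.2376, γ^t·E[r] = 0.121651, running G = 0.326131
t=4: π = [0.4181, 0.2836, 0.2983], E[r] = 0.2394, γ^t·E[r] = 0.098075, running G = 0.424206
t=5: π = [0.4179, 0.2836, 0.2985], E[r] = 0.2387, γ^t·E[r] = 0.078205, running G = 0.502411
t=6: π = [0.4179, 0.2836, 0.2985], E[r] = 0.2388, γ^t·E[r] = 0.062606, running G = 0.565017
t=7: π = [0.4179, 0.2836, 0.2985], E[r] = 0.2388, γ^t·E[r] = 0.050081, running G = 0.615099
t=8: π = [0.4179, 0.2836, 0.2985], E[r] = 0.2388, γ^t·E[r] = 0.040065, running G = 0.655164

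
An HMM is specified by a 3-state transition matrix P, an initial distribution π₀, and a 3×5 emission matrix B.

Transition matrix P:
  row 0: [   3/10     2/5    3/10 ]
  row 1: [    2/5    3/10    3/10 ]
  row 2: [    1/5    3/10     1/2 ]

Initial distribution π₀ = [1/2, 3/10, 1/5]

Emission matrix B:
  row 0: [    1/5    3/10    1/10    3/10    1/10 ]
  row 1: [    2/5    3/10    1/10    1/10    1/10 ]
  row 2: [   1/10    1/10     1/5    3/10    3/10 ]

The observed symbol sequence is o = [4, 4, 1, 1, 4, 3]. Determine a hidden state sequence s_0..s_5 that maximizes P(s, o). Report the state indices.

path = [2, 2, 1, 0, 2, 2]

t=0: δ = [5.000e-02, 3.000e-02, 6.000e-02]  (obs o_0=4)
t=1: δ = [1.500e-03, 2.000e-03, 9.000e-03]  ψ = [0, 0, 2]  (obs o_1=4)
t=2: δ = [5.400e-04, 8.100e-04, 4.500e-04]  ψ = [2, 2, 2]  (obs o_2=1)
t=3: δ = [9.720e-05, 7.290e-05, 2.430e-05]  ψ = [1, 1, 1]  (obs o_3=1)
t=4: δ = [2.916e-06, 3.888e-06, 8.748e-06]  ψ = [0, 0, 0]  (obs o_4=4)
t=5: δ = [5.249e-07, 2.624e-07, 1.312e-06]  ψ = [2, 2, 2]  (obs o_5=3)
backtrack: best end state = 2; path = [2, 2, 1, 0, 2, 2]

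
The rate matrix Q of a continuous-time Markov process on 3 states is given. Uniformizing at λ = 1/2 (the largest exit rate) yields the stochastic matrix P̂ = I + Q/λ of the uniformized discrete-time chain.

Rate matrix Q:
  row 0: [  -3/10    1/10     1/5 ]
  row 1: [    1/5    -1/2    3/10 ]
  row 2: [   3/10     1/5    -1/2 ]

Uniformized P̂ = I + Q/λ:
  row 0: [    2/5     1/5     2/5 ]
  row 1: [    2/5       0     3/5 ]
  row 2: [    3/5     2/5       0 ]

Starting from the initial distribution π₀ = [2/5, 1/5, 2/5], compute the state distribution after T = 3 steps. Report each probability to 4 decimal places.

t=0: π = [0.4000, 0.2000, 0.4000]
t=1: π = [0.4800, 0.2400, 0.2800]
t=2: π = [0.4560, 0.2080, 0.3360]
t=3: π = [0.4672, 0.2256, 0.3072]

π = [0.4672, 0.2256, 0.3072]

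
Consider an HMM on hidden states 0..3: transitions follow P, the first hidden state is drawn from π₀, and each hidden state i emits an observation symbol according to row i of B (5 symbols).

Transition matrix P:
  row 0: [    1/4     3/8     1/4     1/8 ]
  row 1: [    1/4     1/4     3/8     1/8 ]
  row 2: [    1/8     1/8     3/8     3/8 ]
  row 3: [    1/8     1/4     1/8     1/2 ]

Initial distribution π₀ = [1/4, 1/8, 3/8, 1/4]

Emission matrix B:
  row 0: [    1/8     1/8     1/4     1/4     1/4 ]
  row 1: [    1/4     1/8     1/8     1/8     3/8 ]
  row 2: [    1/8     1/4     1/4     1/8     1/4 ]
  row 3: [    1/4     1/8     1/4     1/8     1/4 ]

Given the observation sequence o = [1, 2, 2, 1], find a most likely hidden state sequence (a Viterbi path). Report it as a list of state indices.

path = [2, 2, 2, 2]

t=0: δ = [3.125e-02, 1.562e-02, 9.375e-02, 3.125e-02]  (obs o_0=1)
t=1: δ = [2.930e-03, 1.465e-03, 8.789e-03, 8.789e-03]  ψ = [2, 0, 2, 2]  (obs o_1=2)
t=2: δ = [2.747e-04, 2.747e-04, 8.240e-04, 1.099e-03]  ψ = [2, 3, 2, 3]  (obs o_2=2)
t=3: δ = [1.717e-05, 3.433e-05, 7.725e-05, 6.866e-05]  ψ = [3, 3, 2, 3]  (obs o_3=1)
backtrack: best end state = 2; path = [2, 2, 2, 2]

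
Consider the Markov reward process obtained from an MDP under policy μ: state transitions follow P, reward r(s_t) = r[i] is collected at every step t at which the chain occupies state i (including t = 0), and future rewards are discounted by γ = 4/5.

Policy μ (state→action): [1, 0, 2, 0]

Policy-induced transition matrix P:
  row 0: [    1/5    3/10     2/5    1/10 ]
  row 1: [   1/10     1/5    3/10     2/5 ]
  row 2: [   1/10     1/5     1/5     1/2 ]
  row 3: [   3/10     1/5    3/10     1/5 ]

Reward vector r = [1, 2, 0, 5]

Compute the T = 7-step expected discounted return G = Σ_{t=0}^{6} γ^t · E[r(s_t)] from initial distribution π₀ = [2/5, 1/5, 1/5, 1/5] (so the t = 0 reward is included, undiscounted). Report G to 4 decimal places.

t=0: π = [0.4000, 0.2000, 0.2000, 0.2000], E[r] = 1.8000, γ^t·E[r] = 1.800000, running G = 1.800000
t=1: π = [0.1800, 0.2400, 0.3200, 0.2600], E[r] = 1.9600, γ^t·E[r] = 1.568000, running G = 3.368000
t=2: π = [0.1700, 0.2180, 0.2860, 0.3260], E[r] = 2.2360, γ^t·E[r] = 1.431040, running G = 4.799040
t=3: π = [0.1822, 0.2170, 0.2884, 0.3124], E[r] = 2.1782, γ^t·E[r] = 1.115238, running G = 5.914278
t=4: π = [0.1807, 0.2182, 0.2894, 0.3117], E[r] = 2.1756, γ^t·E[r] = 0.891142, running G = 6.805421
t=5: π = [0.1804, 0.2181, 0.2891, 0.3124], E[r] = 2.1785, γ^t·E[r] = 0.713848, running G = 7.519268
t=6: π = [0.1805, 0.2180, 0.2891, 0.3123], E[r] = 2.1782, γ^t·E[r] = 0.570993, running G = 8.090261

G = 8.0903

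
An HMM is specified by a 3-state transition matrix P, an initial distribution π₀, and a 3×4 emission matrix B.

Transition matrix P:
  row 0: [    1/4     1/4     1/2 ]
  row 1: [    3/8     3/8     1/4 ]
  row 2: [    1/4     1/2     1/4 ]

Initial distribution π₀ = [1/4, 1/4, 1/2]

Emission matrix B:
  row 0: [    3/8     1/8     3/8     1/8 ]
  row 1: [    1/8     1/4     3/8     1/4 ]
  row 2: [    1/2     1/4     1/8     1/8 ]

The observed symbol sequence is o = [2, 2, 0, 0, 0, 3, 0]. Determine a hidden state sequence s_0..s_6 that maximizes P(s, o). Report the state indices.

t=0: δ = [9.375e-02, 9.375e-02, 6.250e-02]  (obs o_0=2)
t=1: δ = [1.318e-02, 1.318e-02, 5.859e-03]  ψ = [1, 1, 0]  (obs o_1=2)
t=2: δ = [1.854e-03, 6.180e-04, 3.296e-03]  ψ = [1, 1, 0]  (obs o_2=0)
t=3: δ = [3.090e-04, 2.060e-04, 4.635e-04]  ψ = [2, 2, 0]  (obs o_3=0)
t=4: δ = [4.345e-05, 2.897e-05, 7.725e-05]  ψ = [2, 2, 0]  (obs o_4=0)
t=5: δ = [2.414e-06, 9.656e-06, 2.716e-06]  ψ = [2, 2, 0]  (obs o_5=3)
t=6: δ = [1.358e-06, 4.526e-07, 1.207e-06]  ψ = [1, 1, 1]  (obs o_6=0)
backtrack: best end state = 0; path = [1, 0, 2, 0, 2, 1, 0]

path = [1, 0, 2, 0, 2, 1, 0]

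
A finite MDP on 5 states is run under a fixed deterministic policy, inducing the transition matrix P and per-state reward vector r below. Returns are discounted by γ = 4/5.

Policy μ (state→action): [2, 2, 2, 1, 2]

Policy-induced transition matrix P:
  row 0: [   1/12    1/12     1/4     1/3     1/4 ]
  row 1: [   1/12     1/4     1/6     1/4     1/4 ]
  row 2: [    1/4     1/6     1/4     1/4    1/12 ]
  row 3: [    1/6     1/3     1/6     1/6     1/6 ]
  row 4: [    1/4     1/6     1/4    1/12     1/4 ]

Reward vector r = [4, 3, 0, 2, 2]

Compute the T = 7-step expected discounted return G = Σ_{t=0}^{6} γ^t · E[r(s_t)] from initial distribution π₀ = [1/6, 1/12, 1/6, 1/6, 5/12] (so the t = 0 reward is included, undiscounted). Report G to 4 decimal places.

t=0: π = [0.1667, 0.0833, 0.1667, 0.1667, 0.4167], E[r] = 2.0833, γ^t·E[r] = 2.083333, running G = 2.083333
t=1: π = [0.1944, 0.1875, 0.2292, 0.1806, 0.2083], E[r] = 2.1181, γ^t·E[r] = 1.694444, running G = 3.777778
t=2: π = [0.1713, 0.1962, 0.2193, 0.2164, 0.1968], E[r] = 2.1001, γ^t·E[r] = 1.344074, running G = 5.121852
t=3: π = [0.1707, 0.2048, 0.2156, 0.2134, 0.1954], E[r] = 2.1150, γ^t·E[r] = 1.082889, running G = 6.204741
t=4: π = [0.1696, 0.2051, 0.2151, 0.2139, 0.1963], E[r] = 2.1140, γ^t·E[r] = 0.865911, running G = 7.070652
t=5: π = [0.1697, 0.2053, 0.2151, 0.2136, 0.1963], E[r] = 2.1145, γ^t·E[r] = 0.692894, running G = 7.763546
t=6: π = [0.1697, 0.2052, 0.2151, 0.2136, 0.1964], E[r] = 2.1144, γ^t·E[r] = 0.554288, running G = 8.317834

G = 8.3178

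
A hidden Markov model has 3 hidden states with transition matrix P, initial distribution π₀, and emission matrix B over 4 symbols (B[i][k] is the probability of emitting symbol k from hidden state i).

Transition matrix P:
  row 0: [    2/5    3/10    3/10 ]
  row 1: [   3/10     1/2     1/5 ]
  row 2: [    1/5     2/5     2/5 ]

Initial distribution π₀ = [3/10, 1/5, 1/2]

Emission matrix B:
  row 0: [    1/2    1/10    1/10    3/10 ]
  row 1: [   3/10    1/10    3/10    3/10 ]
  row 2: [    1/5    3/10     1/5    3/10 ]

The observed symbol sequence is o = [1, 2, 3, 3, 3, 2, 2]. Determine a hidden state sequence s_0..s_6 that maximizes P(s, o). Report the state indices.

path = [2, 1, 1, 1, 1, 1, 1]

t=0: δ = [3.000e-02, 2.000e-02, 1.500e-01]  (obs o_0=1)
t=1: δ = [3.000e-03, 1.800e-02, 1.200e-02]  ψ = [2, 2, 2]  (obs o_1=2)
t=2: δ = [1.620e-03, 2.700e-03, 1.440e-03]  ψ = [1, 1, 2]  (obs o_2=3)
t=3: δ = [2.430e-04, 4.050e-04, 1.728e-04]  ψ = [1, 1, 2]  (obs o_3=3)
t=4: δ = [3.645e-05, 6.075e-05, 2.430e-05]  ψ = [1, 1, 1]  (obs o_4=3)
t=5: δ = [1.822e-06, 9.112e-06, 2.430e-06]  ψ = [1, 1, 1]  (obs o_5=2)
t=6: δ = [2.734e-07, 1.367e-06, 3.645e-07]  ψ = [1, 1, 1]  (obs o_6=2)
backtrack: best end state = 1; path = [2, 1, 1, 1, 1, 1, 1]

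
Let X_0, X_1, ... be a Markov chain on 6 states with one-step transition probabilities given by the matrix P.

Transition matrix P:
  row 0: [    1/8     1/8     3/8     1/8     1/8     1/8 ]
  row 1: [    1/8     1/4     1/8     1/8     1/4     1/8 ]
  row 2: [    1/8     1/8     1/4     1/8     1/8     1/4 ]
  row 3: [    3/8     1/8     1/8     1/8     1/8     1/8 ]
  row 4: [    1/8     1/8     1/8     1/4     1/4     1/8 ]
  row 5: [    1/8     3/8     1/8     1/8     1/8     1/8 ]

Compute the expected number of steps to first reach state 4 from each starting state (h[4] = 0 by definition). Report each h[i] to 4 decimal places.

First-step conditioning: h[4] = 0; for i ≠ 4, h[i] = 1 + Σ_k P[i][k]·h[k].
  h[0] = 1 + 1/8·h[0] + 1/8·h[1] + 3/8·h[2] + 1/8·h[3] + 1/8·h[5]
  h[1] = 1 + 1/8·h[0] + 1/4·h[1] + 1/8·h[2] + 1/8·h[3] + 1/8·h[5]
  h[2] = 1 + 1/8·h[0] + 1/8·h[1] + 1/4·h[2] + 1/8·h[3] + 1/4·h[5]
  h[3] = 1 + 3/8·h[0] + 1/8·h[1] + 1/8·h[2] + 1/8·h[3] + 1/8·h[5]
  h[5] = 1 + 1/8·h[0] + 3/8·h[1] + 1/8·h[2] + 1/8·h[3] + 1/8·h[5]
Solving the 5×5 linear system over states ≠ 4 gives exactly h = [2784/413, 1024/177, 8320/1239, 8360/1239, 0, 384/59] (h[4] = 0 is the target).

h = [6.7409, 5.7853, 6.7151, 6.7474, 0.0000, 6.5085]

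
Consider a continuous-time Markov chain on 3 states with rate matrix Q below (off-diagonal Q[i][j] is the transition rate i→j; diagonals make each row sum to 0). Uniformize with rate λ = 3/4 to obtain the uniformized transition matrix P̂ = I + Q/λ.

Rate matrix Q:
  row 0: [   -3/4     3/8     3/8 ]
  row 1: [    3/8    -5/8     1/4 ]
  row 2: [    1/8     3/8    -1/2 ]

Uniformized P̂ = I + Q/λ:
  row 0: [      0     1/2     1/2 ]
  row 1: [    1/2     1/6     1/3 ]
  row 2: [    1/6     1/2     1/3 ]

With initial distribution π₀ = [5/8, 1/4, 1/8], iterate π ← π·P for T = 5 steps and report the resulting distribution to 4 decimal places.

t=0: π = [0.6250, 0.2500, 0.1250]
t=1: π = [0.1458, 0.4167, 0.4375]
t=2: π = [0.2813, 0.3611, 0.3576]
t=3: π = [0.2402, 0.3796, 0.3802]
t=4: π = [0.2532, 0.3735, 0.3734]
t=5: π = [0.2490, 0.3755, 0.3755]

π = [0.2490, 0.3755, 0.3755]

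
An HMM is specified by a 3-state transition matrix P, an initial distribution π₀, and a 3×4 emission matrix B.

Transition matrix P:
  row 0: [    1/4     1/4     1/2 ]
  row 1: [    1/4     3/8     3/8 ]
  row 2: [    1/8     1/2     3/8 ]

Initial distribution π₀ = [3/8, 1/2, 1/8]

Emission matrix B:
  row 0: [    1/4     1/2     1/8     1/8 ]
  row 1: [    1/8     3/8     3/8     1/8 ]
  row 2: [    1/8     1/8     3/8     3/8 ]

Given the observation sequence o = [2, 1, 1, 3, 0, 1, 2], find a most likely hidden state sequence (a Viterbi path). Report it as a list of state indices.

t=0: δ = [4.688e-02, 1.875e-01, 4.688e-02]  (obs o_0=2)
t=1: δ = [2.344e-02, 2.637e-02, 8.789e-03]  ψ = [1, 1, 1]  (obs o_1=1)
t=2: δ = [3.296e-03, 3.708e-03, 1.465e-03]  ψ = [1, 1, 0]  (obs o_2=1)
t=3: δ = [1.159e-04, 1.738e-04, 6.180e-04]  ψ = [1, 1, 0]  (obs o_3=3)
t=4: δ = [1.931e-05, 3.862e-05, 2.897e-05]  ψ = [2, 2, 2]  (obs o_4=0)
t=5: δ = [4.828e-06, 5.431e-06, 1.810e-06]  ψ = [1, 1, 1]  (obs o_5=1)
t=6: δ = [1.697e-07, 7.638e-07, 9.052e-07]  ψ = [1, 1, 0]  (obs o_6=2)
backtrack: best end state = 2; path = [1, 1, 0, 2, 1, 0, 2]

path = [1, 1, 0, 2, 1, 0, 2]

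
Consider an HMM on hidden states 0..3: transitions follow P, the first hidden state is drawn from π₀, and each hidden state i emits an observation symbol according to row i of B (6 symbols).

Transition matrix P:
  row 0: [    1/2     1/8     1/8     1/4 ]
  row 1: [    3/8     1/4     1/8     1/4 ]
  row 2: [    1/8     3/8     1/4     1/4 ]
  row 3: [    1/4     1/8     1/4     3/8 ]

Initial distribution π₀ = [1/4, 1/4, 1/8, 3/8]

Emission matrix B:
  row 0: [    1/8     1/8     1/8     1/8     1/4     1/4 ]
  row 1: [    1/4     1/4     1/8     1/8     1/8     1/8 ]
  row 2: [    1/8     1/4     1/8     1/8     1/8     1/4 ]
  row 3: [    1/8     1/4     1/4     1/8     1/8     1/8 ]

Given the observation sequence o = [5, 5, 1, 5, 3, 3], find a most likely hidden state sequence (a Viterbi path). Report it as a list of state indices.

t=0: δ = [6.250e-02, 3.125e-02, 3.125e-02, 4.688e-02]  (obs o_0=5)
t=1: δ = [7.812e-03, 1.465e-03, 2.930e-03, 2.197e-03]  ψ = [0, 2, 3, 3]  (obs o_1=5)
t=2: δ = [4.883e-04, 2.747e-04, 2.441e-04, 4.883e-04]  ψ = [0, 2, 0, 0]  (obs o_2=1)
t=3: δ = [6.104e-05, 1.144e-05, 3.052e-05, 2.289e-05]  ψ = [0, 2, 3, 3]  (obs o_3=5)
t=4: δ = [3.815e-06, 1.431e-06, 9.537e-07, 1.907e-06]  ψ = [0, 2, 0, 0]  (obs o_4=3)
t=5: δ = [2.384e-07, 5.960e-08, 5.960e-08, 1.192e-07]  ψ = [0, 0, 0, 0]  (obs o_5=3)
backtrack: best end state = 0; path = [0, 0, 0, 0, 0, 0]

path = [0, 0, 0, 0, 0, 0]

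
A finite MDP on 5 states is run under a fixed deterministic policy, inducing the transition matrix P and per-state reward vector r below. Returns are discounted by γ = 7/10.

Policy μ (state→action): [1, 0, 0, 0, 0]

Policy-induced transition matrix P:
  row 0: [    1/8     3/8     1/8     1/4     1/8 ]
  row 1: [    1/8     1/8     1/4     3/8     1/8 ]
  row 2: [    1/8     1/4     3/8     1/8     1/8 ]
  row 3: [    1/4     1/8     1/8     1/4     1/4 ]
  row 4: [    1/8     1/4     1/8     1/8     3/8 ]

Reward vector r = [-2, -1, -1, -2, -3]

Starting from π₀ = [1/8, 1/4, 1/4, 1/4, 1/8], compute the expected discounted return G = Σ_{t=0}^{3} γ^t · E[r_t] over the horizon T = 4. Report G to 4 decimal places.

G = -4.3463

t=0: π = [0.1250, 0.2500, 0.2500, 0.2500, 0.1250], E[r] = -1.6250, γ^t·E[r] = -1.625000, running G = -1.625000
t=1: π = [0.1563, 0.2031, 0.2188, 0.2344, 0.1875], E[r] = -1.7656, γ^t·E[r] = -1.235938, running G = -2.860938
t=2: π = [0.1543, 0.2148, 0.2051, 0.2246, 0.2012], E[r] = -1.7813, γ^t·E[r] = -0.872813, running G = -3.733750
t=3: π = [0.1531, 0.2144, 0.2031, 0.2261, 0.2034], E[r] = -1.7859, γ^t·E[r] = -0.612560, running G = -4.346310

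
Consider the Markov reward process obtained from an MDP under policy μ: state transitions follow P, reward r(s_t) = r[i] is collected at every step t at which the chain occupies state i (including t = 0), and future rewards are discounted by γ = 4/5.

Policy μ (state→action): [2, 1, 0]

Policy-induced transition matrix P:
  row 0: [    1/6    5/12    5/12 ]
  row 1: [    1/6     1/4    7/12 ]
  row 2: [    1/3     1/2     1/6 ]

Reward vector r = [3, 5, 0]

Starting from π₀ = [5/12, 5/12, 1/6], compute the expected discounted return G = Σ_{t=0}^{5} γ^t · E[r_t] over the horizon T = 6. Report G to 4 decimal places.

t=0: π = [0.4167, 0.4167, 0.1667], E[r] = 3.3333, γ^t·E[r] = 3.333333, running G = 3.333333
t=1: π = [0.1944, 0.3611, 0.4444], E[r] = 2.3889, γ^t·E[r] = 1.911111, running G = 5.244444
t=2: π = [0.2407, 0.3935, 0.3657], E[r] = 2.6898, γ^t·E[r] = 1.721481, running G = 6.965926
t=3: π = [0.2276, 0.3816, 0.3908], E[r] = 2.5907, γ^t·E[r] = 1.326420, running G = 8.292346
t=4: π = [0.2318, 0.3856, 0.3826], E[r] = 2.6236, γ^t·E[r] = 1.074634, running G = 9.366979
t=5: π = [0.2304, 0.3843, 0.3853], E[r] = 2.6126, γ^t·E[r] = 0.856110, running G = 10.223090

G = 10.2231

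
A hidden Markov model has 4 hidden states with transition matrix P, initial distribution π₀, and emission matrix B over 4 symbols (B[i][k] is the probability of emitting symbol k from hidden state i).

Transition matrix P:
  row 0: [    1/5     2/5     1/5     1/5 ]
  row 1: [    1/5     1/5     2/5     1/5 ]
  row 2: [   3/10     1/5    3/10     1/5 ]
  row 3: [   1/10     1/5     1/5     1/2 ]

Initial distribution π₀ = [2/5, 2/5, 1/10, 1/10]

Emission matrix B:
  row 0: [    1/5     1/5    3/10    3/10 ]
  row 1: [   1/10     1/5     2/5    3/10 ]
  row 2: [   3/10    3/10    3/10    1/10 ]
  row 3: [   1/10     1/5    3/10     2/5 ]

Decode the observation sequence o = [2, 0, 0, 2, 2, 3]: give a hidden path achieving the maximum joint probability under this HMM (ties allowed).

path = [1, 2, 2, 3, 3, 3]

t=0: δ = [1.200e-01, 1.600e-01, 3.000e-02, 3.000e-02]  (obs o_0=2)
t=1: δ = [6.400e-03, 4.800e-03, 1.920e-02, 3.200e-03]  ψ = [1, 0, 1, 1]  (obs o_1=0)
t=2: δ = [1.152e-03, 3.840e-04, 1.728e-03, 3.840e-04]  ψ = [2, 2, 2, 2]  (obs o_2=0)
t=3: δ = [1.555e-04, 1.843e-04, 1.555e-04, 1.037e-04]  ψ = [2, 0, 2, 2]  (obs o_3=2)
t=4: δ = [1.400e-05, 2.488e-05, 2.212e-05, 1.555e-05]  ψ = [2, 0, 1, 3]  (obs o_4=2)
t=5: δ = [1.991e-06, 1.680e-06, 9.953e-07, 3.110e-06]  ψ = [2, 0, 1, 3]  (obs o_5=3)
backtrack: best end state = 3; path = [1, 2, 2, 3, 3, 3]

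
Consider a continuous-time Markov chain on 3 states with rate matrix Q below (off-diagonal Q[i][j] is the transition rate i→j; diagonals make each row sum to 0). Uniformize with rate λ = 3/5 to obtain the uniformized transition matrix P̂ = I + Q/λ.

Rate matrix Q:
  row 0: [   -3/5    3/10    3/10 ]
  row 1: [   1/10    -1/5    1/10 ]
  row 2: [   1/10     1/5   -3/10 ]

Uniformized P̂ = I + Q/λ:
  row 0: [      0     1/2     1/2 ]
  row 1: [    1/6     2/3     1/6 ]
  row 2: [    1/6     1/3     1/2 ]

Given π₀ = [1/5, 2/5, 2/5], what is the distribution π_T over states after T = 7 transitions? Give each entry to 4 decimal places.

t=0: π = [0.2000, 0.4000, 0.4000]
t=1: π = [0.1333, 0.5000, 0.3667]
t=2: π = [0.1444, 0.5222, 0.3333]
t=3: π = [0.1426, 0.5315, 0.3259]
t=4: π = [0.1429, 0.5343, 0.3228]
t=5: π = [0.1428, 0.5352, 0.3219]
t=6: π = [0.1429, 0.5356, 0.3216]
t=7: π = [0.1429, 0.5357, 0.3215]

π = [0.1429, 0.5357, 0.3215]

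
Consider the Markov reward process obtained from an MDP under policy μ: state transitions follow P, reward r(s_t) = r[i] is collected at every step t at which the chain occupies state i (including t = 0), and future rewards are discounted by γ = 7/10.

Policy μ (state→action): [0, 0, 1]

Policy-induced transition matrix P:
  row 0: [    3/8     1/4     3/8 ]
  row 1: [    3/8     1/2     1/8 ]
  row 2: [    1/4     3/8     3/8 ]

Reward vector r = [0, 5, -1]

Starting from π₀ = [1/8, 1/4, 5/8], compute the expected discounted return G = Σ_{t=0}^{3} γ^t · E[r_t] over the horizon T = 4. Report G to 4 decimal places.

t=0: π = [0.1250, 0.2500, 0.6250], E[r] = 0.6250, γ^t·E[r] = 0.625000, running G = 0.625000
t=1: π = [0.2969, 0.3906, 0.3125], E[r] = 1.6406, γ^t·E[r] = 1.148438, running G = 1.773438
t=2: π = [0.3359, 0.3867, 0.2773], E[r] = 1.6563, γ^t·E[r] = 0.811563, running G = 2.585000
t=3: π = [0.3403, 0.3813, 0.2783], E[r] = 1.6284, γ^t·E[r] = 0.558547, running G = 3.143547

G = 3.1435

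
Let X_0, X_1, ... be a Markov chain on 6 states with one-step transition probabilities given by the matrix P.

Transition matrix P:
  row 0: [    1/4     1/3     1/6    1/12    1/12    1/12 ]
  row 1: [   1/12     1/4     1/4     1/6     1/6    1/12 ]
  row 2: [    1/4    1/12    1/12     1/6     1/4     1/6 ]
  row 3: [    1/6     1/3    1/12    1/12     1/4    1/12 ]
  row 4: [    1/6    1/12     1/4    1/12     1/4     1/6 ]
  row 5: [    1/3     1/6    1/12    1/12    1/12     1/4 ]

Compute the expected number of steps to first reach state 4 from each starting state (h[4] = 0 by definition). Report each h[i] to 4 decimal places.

First-step conditioning: h[4] = 0; for i ≠ 4, h[i] = 1 + Σ_k P[i][k]·h[k].
  h[0] = 1 + 1/4·h[0] + 1/3·h[1] + 1/6·h[2] + 1/12·h[3] + 1/12·h[5]
  h[1] = 1 + 1/12·h[0] + 1/4·h[1] + 1/4·h[2] + 1/6·h[3] + 1/12·h[5]
  h[2] = 1 + 1/4·h[0] + 1/12·h[1] + 1/12·h[2] + 1/6·h[3] + 1/6·h[5]
  h[3] = 1 + 1/6·h[0] + 1/3·h[1] + 1/12·h[2] + 1/12·h[3] + 1/12·h[5]
  h[5] = 1 + 1/3·h[0] + 1/6·h[1] + 1/12·h[2] + 1/12·h[3] + 1/4·h[5]
Solving the 5×5 linear system over states ≠ 4 gives exactly h = [41836/6275, 37668/6275, 35972/6275, 35352/6275, 0, 43256/6275] (h[4] = 0 is the target).

h = [6.6671, 6.0029, 5.7326, 5.6338, 0.0000, 6.8934]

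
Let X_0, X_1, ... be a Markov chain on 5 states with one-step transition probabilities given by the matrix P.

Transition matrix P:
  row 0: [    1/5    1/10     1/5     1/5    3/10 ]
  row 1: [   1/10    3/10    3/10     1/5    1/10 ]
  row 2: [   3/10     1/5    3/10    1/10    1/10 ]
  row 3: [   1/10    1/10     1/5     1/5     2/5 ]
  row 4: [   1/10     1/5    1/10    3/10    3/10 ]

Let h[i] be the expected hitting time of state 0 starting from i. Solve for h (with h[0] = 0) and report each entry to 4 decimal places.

h = [0.0000, 6.7500, 5.3750, 7.0000, 7.1250]

First-step conditioning: h[0] = 0; for i ≠ 0, h[i] = 1 + Σ_k P[i][k]·h[k].
  h[1] = 1 + 3/10·h[1] + 3/10·h[2] + 1/5·h[3] + 1/10·h[4]
  h[2] = 1 + 1/5·h[1] + 3/10·h[2] + 1/10·h[3] + 1/10·h[4]
  h[3] = 1 + 1/10·h[1] + 1/5·h[2] + 1/5·h[3] + 2/5·h[4]
  h[4] = 1 + 1/5·h[1] + 1/10·h[2] + 3/10·h[3] + 3/10·h[4]
Solving the 4×4 linear system over states ≠ 0 gives exactly h = [0, 27/4, 43/8, 7, 57/8] (h[0] = 0 is the target).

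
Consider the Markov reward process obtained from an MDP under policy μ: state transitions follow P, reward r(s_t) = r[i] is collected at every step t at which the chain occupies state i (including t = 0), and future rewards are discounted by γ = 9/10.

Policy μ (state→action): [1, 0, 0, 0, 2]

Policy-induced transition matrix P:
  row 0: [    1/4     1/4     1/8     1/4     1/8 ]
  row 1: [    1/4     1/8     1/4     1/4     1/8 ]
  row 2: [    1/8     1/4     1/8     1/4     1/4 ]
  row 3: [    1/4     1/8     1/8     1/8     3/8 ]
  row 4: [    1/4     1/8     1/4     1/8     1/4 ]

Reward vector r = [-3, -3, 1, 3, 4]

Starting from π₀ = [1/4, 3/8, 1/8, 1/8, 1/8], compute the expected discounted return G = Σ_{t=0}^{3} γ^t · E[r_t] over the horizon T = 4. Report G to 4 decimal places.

t=0: π = [0.2500, 0.3750, 0.1250, 0.1250, 0.1250], E[r] = -0.8750, γ^t·E[r] = -0.875000, running G = -0.875000
t=1: π = [0.2344, 0.1719, 0.1875, 0.2188, 0.1875], E[r] = 0.3750, γ^t·E[r] = 0.337500, running G = -0.537500
t=2: π = [0.2266, 0.1777, 0.1699, 0.1992, 0.2266], E[r] = 0.4609, γ^t·E[r] = 0.373359, running G = -0.164141
t=3: π = [0.2288, 0.1746, 0.1755, 0.1968, 0.2244], E[r] = 0.4534, γ^t·E[r] = 0.330506, running G = 0.166365

G = 0.1664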